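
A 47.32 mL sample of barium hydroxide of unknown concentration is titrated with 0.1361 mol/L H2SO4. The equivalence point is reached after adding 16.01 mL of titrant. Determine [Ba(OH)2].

0.0460 M

n(H2SO4) delivered = 0.1361 x 0.01601 = 0.002179 mol.
For a 1:1 reaction, n(Ba(OH)2) = 0.002179 mol.
[Ba(OH)2] = 0.002179 mol / 0.04732 L = 0.0460 M.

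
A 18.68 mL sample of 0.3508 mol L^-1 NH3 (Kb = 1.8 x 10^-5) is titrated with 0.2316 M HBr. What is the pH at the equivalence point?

5.06

n(NH3) = 0.3508 x 0.01868 = 0.006553 mol; V(HBr) at equivalence = 0.006553/0.2316 = 0.02829 L.
At equivalence the base is fully converted to NH4+; total volume = 0.04697 L, so [NH4+] = 0.006553/0.04697 = 0.1395 M.
Ka(NH4+) = Kw/Kb = 1.0e-14 / 1.8 x 10^-5 = 5.56e-10.
[H^+] = sqrt(Ka x [NH4+]) = sqrt(5.56e-10 x 0.1395) = 8.80e-6 M.
pH = -log(8.80e-6) = 5.06.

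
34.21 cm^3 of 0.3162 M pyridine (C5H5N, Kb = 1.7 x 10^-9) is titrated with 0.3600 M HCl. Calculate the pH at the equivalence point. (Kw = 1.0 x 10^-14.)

n(C5H5N) = 0.3162 x 0.03421 = 0.01082 mol; V(HCl) at equivalence = 0.01082/0.3600 = 0.03005 L.
At equivalence the base is fully converted to C5H5NH+; total volume = 0.06426 L, so [C5H5NH+] = 0.01082/0.06426 = 0.1683 M.
Ka(C5H5NH+) = Kw/Kb = 1.0e-14 / 1.7 x 10^-9 = 5.88e-6.
[H^+] = sqrt(Ka x [C5H5NH+]) = sqrt(5.88e-6 x 0.1683) = 0.000995 M.
pH = -log(0.000995) = 3.00.

3.00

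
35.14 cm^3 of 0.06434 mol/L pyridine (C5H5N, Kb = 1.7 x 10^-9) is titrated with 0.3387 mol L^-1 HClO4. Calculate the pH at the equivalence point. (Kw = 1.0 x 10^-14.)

n(C5H5N) = 0.06434 x 0.03514 = 0.002261 mol; V(HClO4) at equivalence = 0.002261/0.3387 = 0.006675 L.
At equivalence the base is fully converted to C5H5NH+; total volume = 0.04182 L, so [C5H5NH+] = 0.002261/0.04182 = 0.05407 M.
Ka(C5H5NH+) = Kw/Kb = 1.0e-14 / 1.7 x 10^-9 = 5.88e-6.
[H^+] = sqrt(Ka x [C5H5NH+]) = sqrt(5.88e-6 x 0.05407) = 0.000564 M.
pH = -log(0.000564) = 3.25.

3.25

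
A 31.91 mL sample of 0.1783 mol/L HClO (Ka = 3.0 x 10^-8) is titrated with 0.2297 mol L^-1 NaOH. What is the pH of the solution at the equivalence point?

n(HClO) = 0.1783 x 0.03191 = 0.005690 mol; V(NaOH) at equivalence = 0.005690/0.2297 = 0.02477 L.
At equivalence all the acid is converted to ClO-; total volume = 0.03191 + 0.02477 = 0.05668 L, so [ClO-] = 0.005690/0.05668 = 0.1004 M.
Kb = Kw/Ka = 1.0e-14 / 3.0 x 10^-8 = 3.33e-7.
[OH^-] = sqrt(Kb x [ClO-]) = sqrt(3.33e-7 x 0.1004) = 0.000183 M.
pOH = 3.74, so pH = 14.00 - 3.74 = 10.26.

10.26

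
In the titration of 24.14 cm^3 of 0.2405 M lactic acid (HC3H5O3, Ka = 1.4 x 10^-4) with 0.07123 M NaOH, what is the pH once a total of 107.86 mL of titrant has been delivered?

12.15

n(acid) = 0.2405 x 0.02414 = 0.005806 mol; n(NaOH) added = 0.07123 x 0.1079 = 0.007683 mol.
Base is in excess by 0.007683 - 0.005806 = 0.001877 mol in a total volume of 0.1320 L.
[OH^-] = 0.001877/0.1320 = 0.01422 M, so pOH = 1.85 and pH = 14.00 - 1.85 = 12.15.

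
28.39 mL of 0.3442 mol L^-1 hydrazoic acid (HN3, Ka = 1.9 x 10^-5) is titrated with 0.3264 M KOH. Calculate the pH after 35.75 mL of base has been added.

n(acid) = 0.3442 x 0.02839 = 0.009772 mol; n(KOH) added = 0.3264 x 0.03575 = 0.01167 mol.
Base is in excess by 0.01167 - 0.009772 = 0.001897 mol in a total volume of 0.06414 L.
[OH^-] = 0.001897/0.06414 = 0.02958 M, so pOH = 1.53 and pH = 14.00 - 1.53 = 12.47.

12.47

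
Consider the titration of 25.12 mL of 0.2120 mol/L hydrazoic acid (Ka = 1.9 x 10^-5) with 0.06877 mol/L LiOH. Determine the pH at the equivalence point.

n(HN3) = 0.2120 x 0.02512 = 0.005325 mol; V(LiOH) at equivalence = 0.005325/0.06877 = 0.07744 L.
At equivalence all the acid is converted to N3-; total volume = 0.02512 + 0.07744 = 0.1026 L, so [N3-] = 0.005325/0.1026 = 0.05193 M.
Kb = Kw/Ka = 1.0e-14 / 1.9 x 10^-5 = 5.26e-10.
[OH^-] = sqrt(Kb x [N3-]) = sqrt(5.26e-10 x 0.05193) = 5.23e-6 M.
pOH = 5.28, so pH = 14.00 - 5.28 = 8.72.

8.72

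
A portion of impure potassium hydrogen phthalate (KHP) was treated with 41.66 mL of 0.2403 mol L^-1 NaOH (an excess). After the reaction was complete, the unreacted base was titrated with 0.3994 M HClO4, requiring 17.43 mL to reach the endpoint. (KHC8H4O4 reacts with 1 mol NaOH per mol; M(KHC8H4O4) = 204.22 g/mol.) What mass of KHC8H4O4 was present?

0.623 g

Total n(NaOH) added = 0.2403 x 0.04166 = 0.01001 mol.
n(HClO4) used = 0.3994 x 0.01743 = 0.006962 mol, which equals the excess n(NaOH).
So n(NaOH) consumed by the sample = 0.01001 - 0.006962 = 0.003049 mol.
n(KHC8H4O4) = 0.003049 / 1 = 0.003049 mol.
mass = 0.003049 mol x 204.22 g/mol = 0.623 g.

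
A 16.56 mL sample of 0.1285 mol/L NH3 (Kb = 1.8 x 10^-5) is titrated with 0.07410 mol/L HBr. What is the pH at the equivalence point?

n(NH3) = 0.1285 x 0.01656 = 0.002128 mol; V(HBr) at equivalence = 0.002128/0.07410 = 0.02872 L.
At equivalence the base is fully converted to NH4+; total volume = 0.04528 L, so [NH4+] = 0.002128/0.04528 = 0.04700 M.
Ka(NH4+) = Kw/Kb = 1.0e-14 / 1.8 x 10^-5 = 5.56e-10.
[H^+] = sqrt(Ka x [NH4+]) = sqrt(5.56e-10 x 0.04700) = 5.11e-6 M.
pH = -log(5.11e-6) = 5.29.

5.29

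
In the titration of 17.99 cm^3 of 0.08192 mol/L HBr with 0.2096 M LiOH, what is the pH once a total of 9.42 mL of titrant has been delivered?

12.26

n(acid) = 0.08192 x 0.01799 = 0.001474 mol; n(LiOH) added = 0.2096 x 0.009420 = 0.001974 mol.
Base is in excess by 0.001974 - 0.001474 = 0.0005007 mol in a total volume of 0.02741 L.
[OH^-] = 0.0005007/0.02741 = 0.01827 M, so pOH = 1.74 and pH = 14.00 - 1.74 = 12.26.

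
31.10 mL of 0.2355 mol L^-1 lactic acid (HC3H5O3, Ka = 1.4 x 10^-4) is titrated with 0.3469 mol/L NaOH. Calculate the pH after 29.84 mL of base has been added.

n(acid) = 0.2355 x 0.03110 = 0.007324 mol; n(NaOH) added = 0.3469 x 0.02984 = 0.01035 mol.
Base is in excess by 0.01035 - 0.007324 = 0.003027 mol in a total volume of 0.06094 L.
[OH^-] = 0.003027/0.06094 = 0.04968 M, so pOH = 1.30 and pH = 14.00 - 1.30 = 12.70.

12.70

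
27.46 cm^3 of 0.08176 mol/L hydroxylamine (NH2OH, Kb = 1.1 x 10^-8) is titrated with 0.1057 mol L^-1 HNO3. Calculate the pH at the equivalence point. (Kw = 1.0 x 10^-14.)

n(NH2OH) = 0.08176 x 0.02746 = 0.002245 mol; V(HNO3) at equivalence = 0.002245/0.1057 = 0.02124 L.
At equivalence the base is fully converted to NH3OH+; total volume = 0.04870 L, so [NH3OH+] = 0.002245/0.04870 = 0.04610 M.
Ka(NH3OH+) = Kw/Kb = 1.0e-14 / 1.1 x 10^-8 = 9.09e-7.
[H^+] = sqrt(Ka x [NH3OH+]) = sqrt(9.09e-7 x 0.04610) = 0.000205 M.
pH = -log(0.000205) = 3.69.

3.69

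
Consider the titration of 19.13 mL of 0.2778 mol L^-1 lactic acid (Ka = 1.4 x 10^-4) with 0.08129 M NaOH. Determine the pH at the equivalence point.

n(HC3H5O3) = 0.2778 x 0.01913 = 0.005314 mol; V(NaOH) at equivalence = 0.005314/0.08129 = 0.06537 L.
At equivalence all the acid is converted to C3H5O3-; total volume = 0.01913 + 0.06537 = 0.08450 L, so [C3H5O3-] = 0.005314/0.08450 = 0.06289 M.
Kb = Kw/Ka = 1.0e-14 / 1.4 x 10^-4 = 7.14e-11.
[OH^-] = sqrt(Kb x [C3H5O3-]) = sqrt(7.14e-11 x 0.06289) = 2.12e-6 M.
pOH = 5.67, so pH = 14.00 - 5.67 = 8.33.

8.33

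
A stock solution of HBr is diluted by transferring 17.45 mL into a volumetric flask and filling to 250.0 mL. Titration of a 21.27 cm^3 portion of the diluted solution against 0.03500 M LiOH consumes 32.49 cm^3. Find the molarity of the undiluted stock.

0.766 M

n(LiOH) = 0.03500 x 0.03249 = 0.001137 mol.
n(HBr) in the aliquot = 0.001137 mol.
[diluted HBr] = 0.001137 / 0.02127 = 0.05346 M.
Dilution factor = 250.0/17.45 = 14.33, so [stock] = 0.05346 x 14.33 = 0.766 M.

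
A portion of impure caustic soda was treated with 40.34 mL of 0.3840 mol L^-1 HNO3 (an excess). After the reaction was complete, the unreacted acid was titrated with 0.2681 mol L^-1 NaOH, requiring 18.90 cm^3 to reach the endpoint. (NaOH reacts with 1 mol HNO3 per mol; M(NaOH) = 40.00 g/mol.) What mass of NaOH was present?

Total n(HNO3) added = 0.3840 x 0.04034 = 0.01549 mol.
n(NaOH) used = 0.2681 x 0.01890 = 0.005067 mol, which equals the excess n(HNO3).
So n(HNO3) consumed by the sample = 0.01549 - 0.005067 = 0.01042 mol.
n(NaOH) = 0.01042 / 1 = 0.01042 mol.
mass = 0.01042 mol x 40.00 g/mol = 0.417 g.

0.417 g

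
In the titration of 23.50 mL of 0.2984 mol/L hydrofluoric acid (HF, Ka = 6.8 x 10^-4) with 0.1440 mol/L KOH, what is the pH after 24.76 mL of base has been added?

Initial n(HF) = 0.2984 x 0.02350 = 0.007012 mol.
n(KOH) added = 0.1440 x 0.02476 = 0.003565 mol, converting that many moles of HF to F-.
Remaining n(HF) = 0.003447 mol; n(F-) = 0.003565 mol.
By Henderson-Hasselbalch, pH = pKa + log([A^-]/[HA]) = 3.17 + log(0.003565/0.003447) = 3.17 + (+0.01) = 3.18.

3.18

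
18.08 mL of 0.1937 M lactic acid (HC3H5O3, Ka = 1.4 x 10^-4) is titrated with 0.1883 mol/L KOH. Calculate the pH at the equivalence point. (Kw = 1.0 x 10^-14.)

8.42

n(HC3H5O3) = 0.1937 x 0.01808 = 0.003502 mol; V(KOH) at equivalence = 0.003502/0.1883 = 0.01860 L.
At equivalence all the acid is converted to C3H5O3-; total volume = 0.01808 + 0.01860 = 0.03668 L, so [C3H5O3-] = 0.003502/0.03668 = 0.09548 M.
Kb = Kw/Ka = 1.0e-14 / 1.4 x 10^-4 = 7.14e-11.
[OH^-] = sqrt(Kb x [C3H5O3-]) = sqrt(7.14e-11 x 0.09548) = 2.61e-6 M.
pOH = 5.58, so pH = 14.00 - 5.58 = 8.42.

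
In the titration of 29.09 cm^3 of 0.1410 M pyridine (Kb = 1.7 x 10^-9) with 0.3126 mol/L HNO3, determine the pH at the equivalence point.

3.12

n(C5H5N) = 0.1410 x 0.02909 = 0.004102 mol; V(HNO3) at equivalence = 0.004102/0.3126 = 0.01312 L.
At equivalence the base is fully converted to C5H5NH+; total volume = 0.04221 L, so [C5H5NH+] = 0.004102/0.04221 = 0.09717 M.
Ka(C5H5NH+) = Kw/Kb = 1.0e-14 / 1.7 x 10^-9 = 5.88e-6.
[H^+] = sqrt(Ka x [C5H5NH+]) = sqrt(5.88e-6 x 0.09717) = 0.000756 M.
pH = -log(0.000756) = 3.12.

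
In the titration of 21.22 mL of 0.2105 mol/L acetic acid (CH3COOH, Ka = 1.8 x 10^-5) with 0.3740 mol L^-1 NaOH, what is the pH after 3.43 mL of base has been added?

4.35

Initial n(CH3COOH) = 0.2105 x 0.02122 = 0.004467 mol.
n(NaOH) added = 0.3740 x 0.003430 = 0.001283 mol, converting that many moles of CH3COOH to CH3COO-.
Remaining n(CH3COOH) = 0.003184 mol; n(CH3COO-) = 0.001283 mol.
By Henderson-Hasselbalch, pH = pKa + log([A^-]/[HA]) = 4.74 + log(0.001283/0.003184) = 4.74 + (-0.39) = 4.35.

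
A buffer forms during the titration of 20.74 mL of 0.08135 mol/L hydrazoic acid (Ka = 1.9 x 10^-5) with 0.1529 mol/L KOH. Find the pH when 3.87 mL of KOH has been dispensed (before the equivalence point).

Initial n(HN3) = 0.08135 x 0.02074 = 0.001687 mol.
n(KOH) added = 0.1529 x 0.003870 = 0.0005917 mol, converting that many moles of HN3 to N3-.
Remaining n(HN3) = 0.001095 mol; n(N3-) = 0.0005917 mol.
By Henderson-Hasselbalch, pH = pKa + log([A^-]/[HA]) = 4.72 + log(0.0005917/0.001095) = 4.72 + (-0.27) = 4.45.

4.45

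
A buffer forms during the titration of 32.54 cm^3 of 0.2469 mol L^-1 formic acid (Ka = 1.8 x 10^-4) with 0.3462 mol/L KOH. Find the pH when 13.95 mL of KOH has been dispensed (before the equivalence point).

Initial n(HCOOH) = 0.2469 x 0.03254 = 0.008034 mol.
n(KOH) added = 0.3462 x 0.01395 = 0.004829 mol, converting that many moles of HCOOH to HCOO-.
Remaining n(HCOOH) = 0.003205 mol; n(HCOO-) = 0.004829 mol.
By Henderson-Hasselbalch, pH = pKa + log([A^-]/[HA]) = 3.74 + log(0.004829/0.003205) = 3.74 + (+0.18) = 3.92.

3.92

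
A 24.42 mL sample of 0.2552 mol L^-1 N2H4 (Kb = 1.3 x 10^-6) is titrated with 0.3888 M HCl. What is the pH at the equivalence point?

n(N2H4) = 0.2552 x 0.02442 = 0.006232 mol; V(HCl) at equivalence = 0.006232/0.3888 = 0.01603 L.
At equivalence the base is fully converted to N2H5+; total volume = 0.04045 L, so [N2H5+] = 0.006232/0.04045 = 0.1541 M.
Ka(N2H5+) = Kw/Kb = 1.0e-14 / 1.3 x 10^-6 = 7.69e-9.
[H^+] = sqrt(Ka x [N2H5+]) = sqrt(7.69e-9 x 0.1541) = 3.44e-5 M.
pH = -log(3.44e-5) = 4.46.

4.46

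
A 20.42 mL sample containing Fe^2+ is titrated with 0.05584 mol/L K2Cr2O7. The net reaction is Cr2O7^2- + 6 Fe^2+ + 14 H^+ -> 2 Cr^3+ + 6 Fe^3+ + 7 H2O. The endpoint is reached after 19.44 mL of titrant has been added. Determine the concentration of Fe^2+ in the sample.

0.319 M

n(K2Cr2O7) = 0.05584 x 0.01944 = 0.001086 mol.
From the balanced equation, 1 mol K2Cr2O7 reacts with 6 mol Fe^2+, so n(Fe^2+) = 0.001086 x 6/1 = 0.006513 mol.
[Fe^2+] = 0.006513 / 0.02042 L = 0.319 M.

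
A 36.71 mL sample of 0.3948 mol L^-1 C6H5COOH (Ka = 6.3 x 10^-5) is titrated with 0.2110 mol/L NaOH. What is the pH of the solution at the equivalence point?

n(C6H5COOH) = 0.3948 x 0.03671 = 0.01449 mol; V(NaOH) at equivalence = 0.01449/0.2110 = 0.06869 L.
At equivalence all the acid is converted to C6H5COO-; total volume = 0.03671 + 0.06869 = 0.1054 L, so [C6H5COO-] = 0.01449/0.1054 = 0.1375 M.
Kb = Kw/Ka = 1.0e-14 / 6.3 x 10^-5 = 1.59e-10.
[OH^-] = sqrt(Kb x [C6H5COO-]) = sqrt(1.59e-10 x 0.1375) = 4.67e-6 M.
pOH = 5.33, so pH = 14.00 - 5.33 = 8.67.

8.67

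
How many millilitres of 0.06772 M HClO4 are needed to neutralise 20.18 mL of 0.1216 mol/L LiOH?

n(LiOH) = 0.1216 mol/L x 0.02018 L = 0.002454 mol.
At equivalence n(HClO4) = n(LiOH) = 0.002454 mol.
V(HClO4) = 0.002454 / 0.06772 = 0.03624 L = 36.2 mL.

36.2 mL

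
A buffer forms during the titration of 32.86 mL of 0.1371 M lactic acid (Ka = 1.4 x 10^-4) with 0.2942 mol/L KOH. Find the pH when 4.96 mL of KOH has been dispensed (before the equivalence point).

Initial n(HC3H5O3) = 0.1371 x 0.03286 = 0.004505 mol.
n(KOH) added = 0.2942 x 0.004960 = 0.001459 mol, converting that many moles of HC3H5O3 to C3H5O3-.
Remaining n(HC3H5O3) = 0.003046 mol; n(C3H5O3-) = 0.001459 mol.
By Henderson-Hasselbalch, pH = pKa + log([A^-]/[HA]) = 3.85 + log(0.001459/0.003046) = 3.85 + (-0.32) = 3.53.

3.53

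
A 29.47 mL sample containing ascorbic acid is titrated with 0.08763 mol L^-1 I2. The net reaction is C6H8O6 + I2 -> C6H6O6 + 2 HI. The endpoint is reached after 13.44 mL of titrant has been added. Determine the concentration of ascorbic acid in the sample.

0.0400 M

n(I2) = 0.08763 x 0.01344 = 0.001178 mol.
From the balanced equation, 1 mol I2 reacts with 1 mol ascorbic acid, so n(ascorbic acid) = 0.001178 x 1/1 = 0.001178 mol.
[ascorbic acid] = 0.001178 / 0.02947 L = 0.0400 M.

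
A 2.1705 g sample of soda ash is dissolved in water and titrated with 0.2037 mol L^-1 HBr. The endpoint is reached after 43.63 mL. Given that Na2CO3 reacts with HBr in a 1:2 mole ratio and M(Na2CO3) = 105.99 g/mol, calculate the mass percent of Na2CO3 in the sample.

21.7%

n(HBr) = 0.2037 x 0.04363 = 0.008887 mol.
n(Na2CO3) = 0.008887 / 2 = 0.004444 mol.
mass of Na2CO3 = 0.004444 x 105.99 = 0.4710 g.
% purity = 0.4710 / 2.1705 x 100 = 21.7%.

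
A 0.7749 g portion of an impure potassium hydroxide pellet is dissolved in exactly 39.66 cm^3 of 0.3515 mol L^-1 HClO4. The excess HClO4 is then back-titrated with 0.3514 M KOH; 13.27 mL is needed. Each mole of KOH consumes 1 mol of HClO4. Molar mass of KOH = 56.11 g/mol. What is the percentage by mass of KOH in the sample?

67.2%

Total n(HClO4) added = 0.3515 x 0.03966 = 0.01394 mol.
n(KOH) used = 0.3514 x 0.01327 = 0.004663 mol, which equals the excess n(HClO4).
So n(HClO4) consumed by the sample = 0.01394 - 0.004663 = 0.009277 mol.
n(KOH) = 0.009277 / 1 = 0.009277 mol.
mass KOH = 0.009277 x 56.11 = 0.5206 g, so %KOH = 0.5206/0.7749 x 100 = 67.2%.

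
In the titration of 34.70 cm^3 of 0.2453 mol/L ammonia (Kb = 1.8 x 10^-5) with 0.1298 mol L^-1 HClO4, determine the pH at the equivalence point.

n(NH3) = 0.2453 x 0.03470 = 0.008512 mol; V(HClO4) at equivalence = 0.008512/0.1298 = 0.06558 L.
At equivalence the base is fully converted to NH4+; total volume = 0.1003 L, so [NH4+] = 0.008512/0.1003 = 0.08488 M.
Ka(NH4+) = Kw/Kb = 1.0e-14 / 1.8 x 10^-5 = 5.56e-10.
[H^+] = sqrt(Ka x [NH4+]) = sqrt(5.56e-10 x 0.08488) = 6.87e-6 M.
pH = -log(6.87e-6) = 5.16.

5.16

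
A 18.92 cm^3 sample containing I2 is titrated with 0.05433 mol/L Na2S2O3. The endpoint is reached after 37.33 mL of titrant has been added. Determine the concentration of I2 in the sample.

n(Na2S2O3) = 0.05433 x 0.03733 = 0.002028 mol.
From the balanced equation, 2 mol Na2S2O3 reacts with 1 mol I2, so n(I2) = 0.002028 x 1/2 = 0.001014 mol.
[I2] = 0.001014 / 0.01892 L = 0.0536 M.

0.0536 M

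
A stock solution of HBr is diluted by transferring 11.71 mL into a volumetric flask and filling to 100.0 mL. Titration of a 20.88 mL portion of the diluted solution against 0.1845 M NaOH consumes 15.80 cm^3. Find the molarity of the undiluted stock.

1.19 M

n(NaOH) = 0.1845 x 0.01580 = 0.002915 mol.
n(HBr) in the aliquot = 0.002915 mol.
[diluted HBr] = 0.002915 / 0.02088 = 0.1396 M.
Dilution factor = 100.0/11.71 = 8.540, so [stock] = 0.1396 x 8.540 = 1.19 M.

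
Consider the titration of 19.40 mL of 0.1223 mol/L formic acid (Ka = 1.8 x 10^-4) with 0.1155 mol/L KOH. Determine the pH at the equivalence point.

8.26

n(HCOOH) = 0.1223 x 0.01940 = 0.002373 mol; V(KOH) at equivalence = 0.002373/0.1155 = 0.02054 L.
At equivalence all the acid is converted to HCOO-; total volume = 0.01940 + 0.02054 = 0.03994 L, so [HCOO-] = 0.002373/0.03994 = 0.05940 M.
Kb = Kw/Ka = 1.0e-14 / 1.8 x 10^-4 = 5.56e-11.
[OH^-] = sqrt(Kb x [HCOO-]) = sqrt(5.56e-11 x 0.05940) = 1.82e-6 M.
pOH = 5.74, so pH = 14.00 - 5.74 = 8.26.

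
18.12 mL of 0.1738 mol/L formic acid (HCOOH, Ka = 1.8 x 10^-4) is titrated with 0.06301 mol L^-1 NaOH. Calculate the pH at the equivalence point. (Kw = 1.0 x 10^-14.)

8.20

n(HCOOH) = 0.1738 x 0.01812 = 0.003149 mol; V(NaOH) at equivalence = 0.003149/0.06301 = 0.04998 L.
At equivalence all the acid is converted to HCOO-; total volume = 0.01812 + 0.04998 = 0.06810 L, so [HCOO-] = 0.003149/0.06810 = 0.04624 M.
Kb = Kw/Ka = 1.0e-14 / 1.8 x 10^-4 = 5.56e-11.
[OH^-] = sqrt(Kb x [HCOO-]) = sqrt(5.56e-11 x 0.04624) = 1.60e-6 M.
pOH = 5.80, so pH = 14.00 - 5.80 = 8.20.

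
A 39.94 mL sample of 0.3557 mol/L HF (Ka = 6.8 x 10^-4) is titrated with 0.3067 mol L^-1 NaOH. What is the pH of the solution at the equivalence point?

n(HF) = 0.3557 x 0.03994 = 0.01421 mol; V(NaOH) at equivalence = 0.01421/0.3067 = 0.04632 L.
At equivalence all the acid is converted to F-; total volume = 0.03994 + 0.04632 = 0.08626 L, so [F-] = 0.01421/0.08626 = 0.1647 M.
Kb = Kw/Ka = 1.0e-14 / 6.8 x 10^-4 = 1.47e-11.
[OH^-] = sqrt(Kb x [F-]) = sqrt(1.47e-11 x 0.1647) = 1.56e-6 M.
pOH = 5.81, so pH = 14.00 - 5.81 = 8.19.

8.19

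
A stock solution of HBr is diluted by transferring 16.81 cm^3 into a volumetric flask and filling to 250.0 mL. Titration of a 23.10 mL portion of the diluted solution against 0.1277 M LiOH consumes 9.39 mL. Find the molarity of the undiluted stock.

0.772 M

n(LiOH) = 0.1277 x 0.009390 = 0.001199 mol.
n(HBr) in the aliquot = 0.001199 mol.
[diluted HBr] = 0.001199 / 0.02310 = 0.05191 M.
Dilution factor = 250.0/16.81 = 14.87, so [stock] = 0.05191 x 14.87 = 0.772 M.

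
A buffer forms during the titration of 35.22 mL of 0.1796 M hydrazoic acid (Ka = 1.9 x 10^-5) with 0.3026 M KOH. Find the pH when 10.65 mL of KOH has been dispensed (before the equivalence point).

4.74

Initial n(HN3) = 0.1796 x 0.03522 = 0.006326 mol.
n(KOH) added = 0.3026 x 0.01065 = 0.003223 mol, converting that many moles of HN3 to N3-.
Remaining n(HN3) = 0.003103 mol; n(N3-) = 0.003223 mol.
By Henderson-Hasselbalch, pH = pKa + log([A^-]/[HA]) = 4.72 + log(0.003223/0.003103) = 4.72 + (+0.02) = 4.74.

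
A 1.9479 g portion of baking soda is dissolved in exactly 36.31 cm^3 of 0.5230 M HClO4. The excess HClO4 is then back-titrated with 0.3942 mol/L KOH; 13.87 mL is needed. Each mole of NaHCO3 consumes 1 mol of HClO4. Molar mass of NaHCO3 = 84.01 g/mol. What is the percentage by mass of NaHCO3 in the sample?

Total n(HClO4) added = 0.5230 x 0.03631 = 0.01899 mol.
n(KOH) used = 0.3942 x 0.01387 = 0.005468 mol, which equals the excess n(HClO4).
So n(HClO4) consumed by the sample = 0.01899 - 0.005468 = 0.01352 mol.
n(NaHCO3) = 0.01352 / 1 = 0.01352 mol.
mass NaHCO3 = 0.01352 x 84.01 = 1.136 g, so %NaHCO3 = 1.136/1.9479 x 100 = 58.3%.

58.3%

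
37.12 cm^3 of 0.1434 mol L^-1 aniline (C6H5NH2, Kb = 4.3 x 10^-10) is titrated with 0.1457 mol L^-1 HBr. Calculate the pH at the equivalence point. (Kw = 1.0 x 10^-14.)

n(C6H5NH2) = 0.1434 x 0.03712 = 0.005323 mol; V(HBr) at equivalence = 0.005323/0.1457 = 0.03653 L.
At equivalence the base is fully converted to C6H5NH3+; total volume = 0.07365 L, so [C6H5NH3+] = 0.005323/0.07365 = 0.07227 M.
Ka(C6H5NH3+) = Kw/Kb = 1.0e-14 / 4.3 x 10^-10 = 2.33e-5.
[H^+] = sqrt(Ka x [C6H5NH3+]) = sqrt(2.33e-5 x 0.07227) = 0.00130 M.
pH = -log(0.00130) = 2.89.

2.89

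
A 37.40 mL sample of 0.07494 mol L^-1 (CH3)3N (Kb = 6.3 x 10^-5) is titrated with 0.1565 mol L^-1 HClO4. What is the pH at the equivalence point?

5.55

n((CH3)3N) = 0.07494 x 0.03740 = 0.002803 mol; V(HClO4) at equivalence = 0.002803/0.1565 = 0.01791 L.
At equivalence the base is fully converted to (CH3)3NH+; total volume = 0.05531 L, so [(CH3)3NH+] = 0.002803/0.05531 = 0.05067 M.
Ka((CH3)3NH+) = Kw/Kb = 1.0e-14 / 6.3 x 10^-5 = 1.59e-10.
[H^+] = sqrt(Ka x [(CH3)3NH+]) = sqrt(1.59e-10 x 0.05067) = 2.84e-6 M.
pH = -log(2.84e-6) = 5.55.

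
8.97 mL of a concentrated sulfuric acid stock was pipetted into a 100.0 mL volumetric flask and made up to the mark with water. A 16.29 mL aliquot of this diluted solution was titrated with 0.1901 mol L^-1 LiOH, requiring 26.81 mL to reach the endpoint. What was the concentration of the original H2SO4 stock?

n(LiOH) = 0.1901 x 0.02681 = 0.005097 mol.
n(H2SO4) in the aliquot = 0.005097 x 1/2 = 0.002548 mol.
[diluted H2SO4] = 0.002548 / 0.01629 = 0.1564 M.
Dilution factor = 100.0/8.970 = 11.15, so [stock] = 0.1564 x 11.15 = 1.74 M.

1.74 M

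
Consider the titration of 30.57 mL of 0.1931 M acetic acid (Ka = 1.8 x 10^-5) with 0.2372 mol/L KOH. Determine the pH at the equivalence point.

8.89

n(CH3COOH) = 0.1931 x 0.03057 = 0.005903 mol; V(KOH) at equivalence = 0.005903/0.2372 = 0.02489 L.
At equivalence all the acid is converted to CH3COO-; total volume = 0.03057 + 0.02489 = 0.05546 L, so [CH3COO-] = 0.005903/0.05546 = 0.1064 M.
Kb = Kw/Ka = 1.0e-14 / 1.8 x 10^-5 = 5.56e-10.
[OH^-] = sqrt(Kb x [CH3COO-]) = sqrt(5.56e-10 x 0.1064) = 7.69e-6 M.
pOH = 5.11, so pH = 14.00 - 5.11 = 8.89.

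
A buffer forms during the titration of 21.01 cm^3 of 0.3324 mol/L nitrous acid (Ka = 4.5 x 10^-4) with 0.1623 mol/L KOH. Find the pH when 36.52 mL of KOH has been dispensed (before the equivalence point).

4.10

Initial n(HNO2) = 0.3324 x 0.02101 = 0.006984 mol.
n(KOH) added = 0.1623 x 0.03652 = 0.005927 mol, converting that many moles of HNO2 to NO2-.
Remaining n(HNO2) = 0.001057 mol; n(NO2-) = 0.005927 mol.
By Henderson-Hasselbalch, pH = pKa + log([A^-]/[HA]) = 3.35 + log(0.005927/0.001057) = 3.35 + (+0.75) = 4.10.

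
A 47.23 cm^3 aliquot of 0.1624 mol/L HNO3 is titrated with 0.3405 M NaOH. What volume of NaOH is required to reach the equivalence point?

n(HNO3) = 0.1624 mol/L x 0.04723 L = 0.007670 mol.
At equivalence n(NaOH) = n(HNO3) = 0.007670 mol.
V(NaOH) = 0.007670 / 0.3405 = 0.02253 L = 22.5 mL.

22.5 mL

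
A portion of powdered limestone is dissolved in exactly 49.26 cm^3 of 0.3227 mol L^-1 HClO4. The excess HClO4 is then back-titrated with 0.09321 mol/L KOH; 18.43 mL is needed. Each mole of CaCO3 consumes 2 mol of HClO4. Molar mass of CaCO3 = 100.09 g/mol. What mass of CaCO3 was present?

Total n(HClO4) added = 0.3227 x 0.04926 = 0.01590 mol.
n(KOH) used = 0.09321 x 0.01843 = 0.001718 mol, which equals the excess n(HClO4).
So n(HClO4) consumed by the sample = 0.01590 - 0.001718 = 0.01418 mol.
n(CaCO3) = 0.01418 / 2 = 0.007089 mol.
mass = 0.007089 mol x 100.09 g/mol = 0.710 g.

0.710 g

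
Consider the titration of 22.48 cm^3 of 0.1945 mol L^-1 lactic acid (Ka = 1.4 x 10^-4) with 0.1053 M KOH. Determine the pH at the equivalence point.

8.34

n(HC3H5O3) = 0.1945 x 0.02248 = 0.004372 mol; V(KOH) at equivalence = 0.004372/0.1053 = 0.04152 L.
At equivalence all the acid is converted to C3H5O3-; total volume = 0.02248 + 0.04152 = 0.06400 L, so [C3H5O3-] = 0.004372/0.06400 = 0.06832 M.
Kb = Kw/Ka = 1.0e-14 / 1.4 x 10^-4 = 7.14e-11.
[OH^-] = sqrt(Kb x [C3H5O3-]) = sqrt(7.14e-11 x 0.06832) = 2.21e-6 M.
pOH = 5.66, so pH = 14.00 - 5.66 = 8.34.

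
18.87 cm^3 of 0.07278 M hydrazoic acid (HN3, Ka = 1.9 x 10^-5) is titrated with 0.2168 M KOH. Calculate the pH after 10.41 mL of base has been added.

n(acid) = 0.07278 x 0.01887 = 0.001373 mol; n(KOH) added = 0.2168 x 0.01041 = 0.002257 mol.
Base is in excess by 0.002257 - 0.001373 = 0.0008835 mol in a total volume of 0.02928 L.
[OH^-] = 0.0008835/0.02928 = 0.03018 M, so pOH = 1.52 and pH = 14.00 - 1.52 = 12.48.

12.48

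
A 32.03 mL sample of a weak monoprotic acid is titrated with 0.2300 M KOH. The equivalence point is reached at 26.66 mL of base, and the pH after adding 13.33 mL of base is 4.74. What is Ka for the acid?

1.8 x 10^-5

13.33 mL is half of the equivalence volume, so this is the half-equivalence point where [HA] = [A^-].
At half-equivalence pH = pKa, so pKa = 4.74.
Ka = 10^(-4.74) = 1.8 x 10^-5.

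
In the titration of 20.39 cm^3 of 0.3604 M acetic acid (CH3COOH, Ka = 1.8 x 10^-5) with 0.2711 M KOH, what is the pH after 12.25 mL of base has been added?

4.66

Initial n(CH3COOH) = 0.3604 x 0.02039 = 0.007349 mol.
n(KOH) added = 0.2711 x 0.01225 = 0.003321 mol, converting that many moles of CH3COOH to CH3COO-.
Remaining n(CH3COOH) = 0.004028 mol; n(CH3COO-) = 0.003321 mol.
By Henderson-Hasselbalch, pH = pKa + log([A^-]/[HA]) = 4.74 + log(0.003321/0.004028) = 4.74 + (-0.08) = 4.66.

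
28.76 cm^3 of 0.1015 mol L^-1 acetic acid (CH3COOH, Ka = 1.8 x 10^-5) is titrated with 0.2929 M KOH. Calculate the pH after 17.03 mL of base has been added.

12.65

n(acid) = 0.1015 x 0.02876 = 0.002919 mol; n(KOH) added = 0.2929 x 0.01703 = 0.004988 mol.
Base is in excess by 0.004988 - 0.002919 = 0.002069 mol in a total volume of 0.04579 L.
[OH^-] = 0.002069/0.04579 = 0.04518 M, so pOH = 1.35 and pH = 14.00 - 1.35 = 12.65.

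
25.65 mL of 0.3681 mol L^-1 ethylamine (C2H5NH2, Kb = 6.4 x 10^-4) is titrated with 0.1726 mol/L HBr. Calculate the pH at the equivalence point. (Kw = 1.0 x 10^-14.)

n(C2H5NH2) = 0.3681 x 0.02565 = 0.009442 mol; V(HBr) at equivalence = 0.009442/0.1726 = 0.05470 L.
At equivalence the base is fully converted to C2H5NH3+; total volume = 0.08035 L, so [C2H5NH3+] = 0.009442/0.08035 = 0.1175 M.
Ka(C2H5NH3+) = Kw/Kb = 1.0e-14 / 6.4 x 10^-4 = 1.56e-11.
[H^+] = sqrt(Ka x [C2H5NH3+]) = sqrt(1.56e-11 x 0.1175) = 1.35e-6 M.
pH = -log(1.35e-6) = 5.87.

5.87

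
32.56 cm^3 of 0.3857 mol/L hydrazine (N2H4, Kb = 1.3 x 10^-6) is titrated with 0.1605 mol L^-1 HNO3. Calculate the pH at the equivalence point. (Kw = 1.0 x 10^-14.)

4.53

n(N2H4) = 0.3857 x 0.03256 = 0.01256 mol; V(HNO3) at equivalence = 0.01256/0.1605 = 0.07825 L.
At equivalence the base is fully converted to N2H5+; total volume = 0.1108 L, so [N2H5+] = 0.01256/0.1108 = 0.1133 M.
Ka(N2H5+) = Kw/Kb = 1.0e-14 / 1.3 x 10^-6 = 7.69e-9.
[H^+] = sqrt(Ka x [N2H5+]) = sqrt(7.69e-9 x 0.1133) = 2.95e-5 M.
pH = -log(2.95e-5) = 4.53.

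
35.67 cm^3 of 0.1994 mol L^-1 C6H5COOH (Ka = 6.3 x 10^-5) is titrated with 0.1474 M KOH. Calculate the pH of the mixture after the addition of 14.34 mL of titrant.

Initial n(C6H5COOH) = 0.1994 x 0.03567 = 0.007113 mol.
n(KOH) added = 0.1474 x 0.01434 = 0.002114 mol, converting that many moles of C6H5COOH to C6H5COO-.
Remaining n(C6H5COOH) = 0.004999 mol; n(C6H5COO-) = 0.002114 mol.
By Henderson-Hasselbalch, pH = pKa + log([A^-]/[HA]) = 4.20 + log(0.002114/0.004999) = 4.20 + (-0.37) = 3.83.

3.83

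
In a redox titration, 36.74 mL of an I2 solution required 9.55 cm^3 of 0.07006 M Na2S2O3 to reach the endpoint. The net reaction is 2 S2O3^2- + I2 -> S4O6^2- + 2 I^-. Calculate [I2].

0.00911 M

n(Na2S2O3) = 0.07006 x 0.009550 = 0.0006691 mol.
From the balanced equation, 2 mol Na2S2O3 reacts with 1 mol I2, so n(I2) = 0.0006691 x 1/2 = 0.0003345 mol.
[I2] = 0.0003345 / 0.03674 L = 0.00911 M.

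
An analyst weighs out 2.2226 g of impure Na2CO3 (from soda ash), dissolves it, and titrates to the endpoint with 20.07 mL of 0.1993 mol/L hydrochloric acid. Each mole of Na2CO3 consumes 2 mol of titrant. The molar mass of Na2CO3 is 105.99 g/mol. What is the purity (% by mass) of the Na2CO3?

n(HCl) = 0.1993 x 0.02007 = 0.004000 mol.
n(Na2CO3) = 0.004000 / 2 = 0.002000 mol.
mass of Na2CO3 = 0.002000 x 105.99 = 0.2120 g.
% purity = 0.2120 / 2.2226 x 100 = 9.54%.

9.54%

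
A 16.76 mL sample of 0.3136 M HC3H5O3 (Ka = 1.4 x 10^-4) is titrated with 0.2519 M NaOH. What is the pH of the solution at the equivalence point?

n(HC3H5O3) = 0.3136 x 0.01676 = 0.005256 mol; V(NaOH) at equivalence = 0.005256/0.2519 = 0.02087 L.
At equivalence all the acid is converted to C3H5O3-; total volume = 0.01676 + 0.02087 = 0.03763 L, so [C3H5O3-] = 0.005256/0.03763 = 0.1397 M.
Kb = Kw/Ka = 1.0e-14 / 1.4 x 10^-4 = 7.14e-11.
[OH^-] = sqrt(Kb x [C3H5O3-]) = sqrt(7.14e-11 x 0.1397) = 3.16e-6 M.
pOH = 5.50, so pH = 14.00 - 5.50 = 8.50.

8.50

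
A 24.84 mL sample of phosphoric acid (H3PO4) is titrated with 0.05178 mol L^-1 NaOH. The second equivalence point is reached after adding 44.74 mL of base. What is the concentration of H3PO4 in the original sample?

0.0466 M

n(NaOH) = 0.05178 x 0.04474 = 0.002317 mol.
At the second equivalence point, 2 mol OH^- react per mol H3PO4, so n(H3PO4) = 0.002317 / 2 = 0.001158 mol.
[H3PO4] = 0.001158 / 0.02484 L = 0.0466 M.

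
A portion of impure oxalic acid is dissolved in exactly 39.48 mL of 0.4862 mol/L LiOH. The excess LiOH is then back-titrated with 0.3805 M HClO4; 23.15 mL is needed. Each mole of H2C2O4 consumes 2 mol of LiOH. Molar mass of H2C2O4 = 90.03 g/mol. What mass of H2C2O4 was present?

0.468 g

Total n(LiOH) added = 0.4862 x 0.03948 = 0.01920 mol.
n(HClO4) used = 0.3805 x 0.02315 = 0.008809 mol, which equals the excess n(LiOH).
So n(LiOH) consumed by the sample = 0.01920 - 0.008809 = 0.01039 mol.
n(H2C2O4) = 0.01039 / 2 = 0.005193 mol.
mass = 0.005193 mol x 90.03 g/mol = 0.468 g.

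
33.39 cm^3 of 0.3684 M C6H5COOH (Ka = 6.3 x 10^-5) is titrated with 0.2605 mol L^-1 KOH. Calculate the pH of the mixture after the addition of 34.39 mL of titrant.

4.63

Initial n(C6H5COOH) = 0.3684 x 0.03339 = 0.01230 mol.
n(KOH) added = 0.2605 x 0.03439 = 0.008959 mol, converting that many moles of C6H5COOH to C6H5COO-.
Remaining n(C6H5COOH) = 0.003342 mol; n(C6H5COO-) = 0.008959 mol.
By Henderson-Hasselbalch, pH = pKa + log([A^-]/[HA]) = 4.20 + log(0.008959/0.003342) = 4.20 + (+0.43) = 4.63.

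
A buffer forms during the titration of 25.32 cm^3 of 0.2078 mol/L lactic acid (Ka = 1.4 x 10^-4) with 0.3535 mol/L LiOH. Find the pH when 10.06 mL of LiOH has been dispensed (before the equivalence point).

Initial n(HC3H5O3) = 0.2078 x 0.02532 = 0.005261 mol.
n(LiOH) added = 0.3535 x 0.01006 = 0.003556 mol, converting that many moles of HC3H5O3 to C3H5O3-.
Remaining n(HC3H5O3) = 0.001705 mol; n(C3H5O3-) = 0.003556 mol.
By Henderson-Hasselbalch, pH = pKa + log([A^-]/[HA]) = 3.85 + log(0.003556/0.001705) = 3.85 + (+0.32) = 4.17.

4.17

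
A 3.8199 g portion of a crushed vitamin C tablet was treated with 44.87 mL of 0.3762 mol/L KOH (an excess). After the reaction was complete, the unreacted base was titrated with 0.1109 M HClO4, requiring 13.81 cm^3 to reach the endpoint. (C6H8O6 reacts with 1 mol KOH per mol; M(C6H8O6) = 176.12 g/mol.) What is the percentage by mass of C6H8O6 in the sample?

70.8%

Total n(KOH) added = 0.3762 x 0.04487 = 0.01688 mol.
n(HClO4) used = 0.1109 x 0.01381 = 0.001532 mol, which equals the excess n(KOH).
So n(KOH) consumed by the sample = 0.01688 - 0.001532 = 0.01535 mol.
n(C6H8O6) = 0.01535 / 1 = 0.01535 mol.
mass C6H8O6 = 0.01535 x 176.12 = 2.703 g, so %C6H8O6 = 2.703/3.8199 x 100 = 70.8%.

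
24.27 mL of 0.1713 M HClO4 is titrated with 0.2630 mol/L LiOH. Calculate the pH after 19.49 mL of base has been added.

12.34

n(acid) = 0.1713 x 0.02427 = 0.004157 mol; n(LiOH) added = 0.2630 x 0.01949 = 0.005126 mol.
Base is in excess by 0.005126 - 0.004157 = 0.0009684 mol in a total volume of 0.04376 L.
[OH^-] = 0.0009684/0.04376 = 0.02213 M, so pOH = 1.66 and pH = 14.00 - 1.66 = 12.34.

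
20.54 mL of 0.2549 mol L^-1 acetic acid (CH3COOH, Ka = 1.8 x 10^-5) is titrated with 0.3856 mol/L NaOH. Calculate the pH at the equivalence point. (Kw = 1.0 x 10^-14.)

n(CH3COOH) = 0.2549 x 0.02054 = 0.005236 mol; V(NaOH) at equivalence = 0.005236/0.3856 = 0.01358 L.
At equivalence all the acid is converted to CH3COO-; total volume = 0.02054 + 0.01358 = 0.03412 L, so [CH3COO-] = 0.005236/0.03412 = 0.1535 M.
Kb = Kw/Ka = 1.0e-14 / 1.8 x 10^-5 = 5.56e-10.
[OH^-] = sqrt(Kb x [CH3COO-]) = sqrt(5.56e-10 x 0.1535) = 9.23e-6 M.
pOH = 5.03, so pH = 14.00 - 5.03 = 8.97.

8.97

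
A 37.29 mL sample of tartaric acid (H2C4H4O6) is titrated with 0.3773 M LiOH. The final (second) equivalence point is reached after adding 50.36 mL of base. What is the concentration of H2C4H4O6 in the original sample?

0.255 M

n(LiOH) = 0.3773 x 0.05036 = 0.01900 mol.
At the final (second) equivalence point, 2 mol OH^- react per mol H2C4H4O6, so n(H2C4H4O6) = 0.01900 / 2 = 0.009500 mol.
[H2C4H4O6] = 0.009500 / 0.03729 L = 0.255 M.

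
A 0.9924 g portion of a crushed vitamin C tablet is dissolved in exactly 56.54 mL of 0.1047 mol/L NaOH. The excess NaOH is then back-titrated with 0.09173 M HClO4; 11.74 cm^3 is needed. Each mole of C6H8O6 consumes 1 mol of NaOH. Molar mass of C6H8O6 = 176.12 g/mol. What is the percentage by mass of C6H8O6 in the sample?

Total n(NaOH) added = 0.1047 x 0.05654 = 0.005920 mol.
n(HClO4) used = 0.09173 x 0.01174 = 0.001077 mol, which equals the excess n(NaOH).
So n(NaOH) consumed by the sample = 0.005920 - 0.001077 = 0.004843 mol.
n(C6H8O6) = 0.004843 / 1 = 0.004843 mol.
mass C6H8O6 = 0.004843 x 176.12 = 0.8529 g, so %C6H8O6 = 0.8529/0.9924 x 100 = 85.9%.

85.9%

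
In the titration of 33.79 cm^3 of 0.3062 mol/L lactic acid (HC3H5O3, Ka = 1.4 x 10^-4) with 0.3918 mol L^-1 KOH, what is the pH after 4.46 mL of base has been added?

Initial n(HC3H5O3) = 0.3062 x 0.03379 = 0.01035 mol.
n(KOH) added = 0.3918 x 0.004460 = 0.001747 mol, converting that many moles of HC3H5O3 to C3H5O3-.
Remaining n(HC3H5O3) = 0.008599 mol; n(C3H5O3-) = 0.001747 mol.
By Henderson-Hasselbalch, pH = pKa + log([A^-]/[HA]) = 3.85 + log(0.001747/0.008599) = 3.85 + (-0.69) = 3.16.

3.16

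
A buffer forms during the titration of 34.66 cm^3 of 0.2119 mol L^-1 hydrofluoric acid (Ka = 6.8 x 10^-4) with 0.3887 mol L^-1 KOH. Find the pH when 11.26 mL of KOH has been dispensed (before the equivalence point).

Initial n(HF) = 0.2119 x 0.03466 = 0.007344 mol.
n(KOH) added = 0.3887 x 0.01126 = 0.004377 mol, converting that many moles of HF to F-.
Remaining n(HF) = 0.002968 mol; n(F-) = 0.004377 mol.
By Henderson-Hasselbalch, pH = pKa + log([A^-]/[HA]) = 3.17 + log(0.004377/0.002968) = 3.17 + (+0.17) = 3.34.

3.34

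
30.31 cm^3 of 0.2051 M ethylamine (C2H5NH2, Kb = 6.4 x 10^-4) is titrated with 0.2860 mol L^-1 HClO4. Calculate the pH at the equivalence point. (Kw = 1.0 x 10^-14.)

5.86

n(C2H5NH2) = 0.2051 x 0.03031 = 0.006217 mol; V(HClO4) at equivalence = 0.006217/0.2860 = 0.02174 L.
At equivalence the base is fully converted to C2H5NH3+; total volume = 0.05205 L, so [C2H5NH3+] = 0.006217/0.05205 = 0.1194 M.
Ka(C2H5NH3+) = Kw/Kb = 1.0e-14 / 6.4 x 10^-4 = 1.56e-11.
[H^+] = sqrt(Ka x [C2H5NH3+]) = sqrt(1.56e-11 x 0.1194) = 1.37e-6 M.
pH = -log(1.37e-6) = 5.86.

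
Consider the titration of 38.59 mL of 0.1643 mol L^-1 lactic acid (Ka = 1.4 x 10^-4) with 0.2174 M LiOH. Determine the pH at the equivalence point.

8.41

n(HC3H5O3) = 0.1643 x 0.03859 = 0.006340 mol; V(LiOH) at equivalence = 0.006340/0.2174 = 0.02916 L.
At equivalence all the acid is converted to C3H5O3-; total volume = 0.03859 + 0.02916 = 0.06775 L, so [C3H5O3-] = 0.006340/0.06775 = 0.09358 M.
Kb = Kw/Ka = 1.0e-14 / 1.4 x 10^-4 = 7.14e-11.
[OH^-] = sqrt(Kb x [C3H5O3-]) = sqrt(7.14e-11 x 0.09358) = 2.59e-6 M.
pOH = 5.59, so pH = 14.00 - 5.59 = 8.41.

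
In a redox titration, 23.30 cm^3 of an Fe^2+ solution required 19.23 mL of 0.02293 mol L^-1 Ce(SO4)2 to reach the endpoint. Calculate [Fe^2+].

n(Ce(SO4)2) = 0.02293 x 0.01923 = 0.0004409 mol.
From the balanced equation, 1 mol Ce(SO4)2 reacts with 1 mol Fe^2+, so n(Fe^2+) = 0.0004409 x 1/1 = 0.0004409 mol.
[Fe^2+] = 0.0004409 / 0.02330 L = 0.0189 M.

0.0189 M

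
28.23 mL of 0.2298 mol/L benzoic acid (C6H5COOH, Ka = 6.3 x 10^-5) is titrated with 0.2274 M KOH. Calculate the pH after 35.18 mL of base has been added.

n(acid) = 0.2298 x 0.02823 = 0.006487 mol; n(KOH) added = 0.2274 x 0.03518 = 0.008000 mol.
Base is in excess by 0.008000 - 0.006487 = 0.001513 mol in a total volume of 0.06341 L.
[OH^-] = 0.001513/0.06341 = 0.02386 M, so pOH = 1.62 and pH = 14.00 - 1.62 = 12.38.

12.38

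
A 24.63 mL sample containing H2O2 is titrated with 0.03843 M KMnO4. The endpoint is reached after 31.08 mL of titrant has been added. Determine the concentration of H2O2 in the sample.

0.121 M

n(KMnO4) = 0.03843 x 0.03108 = 0.001194 mol.
From the balanced equation, 2 mol KMnO4 reacts with 5 mol H2O2, so n(H2O2) = 0.001194 x 5/2 = 0.002986 mol.
[H2O2] = 0.002986 / 0.02463 L = 0.121 M.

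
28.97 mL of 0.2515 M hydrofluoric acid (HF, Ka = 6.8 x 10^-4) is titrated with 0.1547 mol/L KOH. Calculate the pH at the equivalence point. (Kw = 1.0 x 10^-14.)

n(HF) = 0.2515 x 0.02897 = 0.007286 mol; V(KOH) at equivalence = 0.007286/0.1547 = 0.04710 L.
At equivalence all the acid is converted to F-; total volume = 0.02897 + 0.04710 = 0.07607 L, so [F-] = 0.007286/0.07607 = 0.09578 M.
Kb = Kw/Ka = 1.0e-14 / 6.8 x 10^-4 = 1.47e-11.
[OH^-] = sqrt(Kb x [F-]) = sqrt(1.47e-11 x 0.09578) = 1.19e-6 M.
pOH = 5.93, so pH = 14.00 - 5.93 = 8.07.

8.07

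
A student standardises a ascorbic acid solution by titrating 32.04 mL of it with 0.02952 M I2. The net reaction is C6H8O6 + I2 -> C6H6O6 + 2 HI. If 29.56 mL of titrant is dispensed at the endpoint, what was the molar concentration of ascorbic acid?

0.0272 M

n(I2) = 0.02952 x 0.02956 = 0.0008726 mol.
From the balanced equation, 1 mol I2 reacts with 1 mol ascorbic acid, so n(ascorbic acid) = 0.0008726 x 1/1 = 0.0008726 mol.
[ascorbic acid] = 0.0008726 / 0.03204 L = 0.0272 M.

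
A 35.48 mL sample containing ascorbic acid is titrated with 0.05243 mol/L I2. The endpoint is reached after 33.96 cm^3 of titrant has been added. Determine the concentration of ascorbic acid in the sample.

0.0502 M

n(I2) = 0.05243 x 0.03396 = 0.001781 mol.
From the balanced equation, 1 mol I2 reacts with 1 mol ascorbic acid, so n(ascorbic acid) = 0.001781 x 1/1 = 0.001781 mol.
[ascorbic acid] = 0.001781 / 0.03548 L = 0.0502 M.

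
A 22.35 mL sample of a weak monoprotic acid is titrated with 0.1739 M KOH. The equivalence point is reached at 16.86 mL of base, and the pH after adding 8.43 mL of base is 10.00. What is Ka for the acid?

1.0 x 10^-10

8.43 mL is half of the equivalence volume, so this is the half-equivalence point where [HA] = [A^-].
At half-equivalence pH = pKa, so pKa = 10.00.
Ka = 10^(-10.00) = 1.0 x 10^-10.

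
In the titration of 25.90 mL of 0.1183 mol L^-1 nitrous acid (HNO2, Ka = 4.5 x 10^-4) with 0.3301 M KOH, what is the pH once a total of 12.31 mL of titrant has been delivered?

n(acid) = 0.1183 x 0.02590 = 0.003064 mol; n(KOH) added = 0.3301 x 0.01231 = 0.004064 mol.
Base is in excess by 0.004064 - 0.003064 = 0.0009996 mol in a total volume of 0.03821 L.
[OH^-] = 0.0009996/0.03821 = 0.02616 M, so pOH = 1.58 and pH = 14.00 - 1.58 = 12.42.

12.42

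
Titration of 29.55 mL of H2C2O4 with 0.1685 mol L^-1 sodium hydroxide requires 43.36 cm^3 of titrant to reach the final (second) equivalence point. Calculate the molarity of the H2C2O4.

n(NaOH) = 0.1685 x 0.04336 = 0.007306 mol.
At the final (second) equivalence point, 2 mol OH^- react per mol H2C2O4, so n(H2C2O4) = 0.007306 / 2 = 0.003653 mol.
[H2C2O4] = 0.003653 / 0.02955 L = 0.124 M.

0.124 M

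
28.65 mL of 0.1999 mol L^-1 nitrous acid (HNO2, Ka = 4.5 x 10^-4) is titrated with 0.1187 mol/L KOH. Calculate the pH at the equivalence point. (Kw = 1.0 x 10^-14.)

n(HNO2) = 0.1999 x 0.02865 = 0.005727 mol; V(KOH) at equivalence = 0.005727/0.1187 = 0.04825 L.
At equivalence all the acid is converted to NO2-; total volume = 0.02865 + 0.04825 = 0.07690 L, so [NO2-] = 0.005727/0.07690 = 0.07448 M.
Kb = Kw/Ka = 1.0e-14 / 4.5 x 10^-4 = 2.22e-11.
[OH^-] = sqrt(Kb x [NO2-]) = sqrt(2.22e-11 x 0.07448) = 1.29e-6 M.
pOH = 5.89, so pH = 14.00 - 5.89 = 8.11.

8.11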